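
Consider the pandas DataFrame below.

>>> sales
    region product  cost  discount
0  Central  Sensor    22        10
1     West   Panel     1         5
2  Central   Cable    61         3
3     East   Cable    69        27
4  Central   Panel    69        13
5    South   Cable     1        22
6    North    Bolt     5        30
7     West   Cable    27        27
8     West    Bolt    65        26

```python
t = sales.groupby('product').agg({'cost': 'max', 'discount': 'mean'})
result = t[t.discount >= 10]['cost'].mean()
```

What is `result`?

group by product: max(cost), mean(discount):
         cost  discount
product                
Bolt       65     28.00
Cable      69     19.75
Panel      69      9.00
Sensor     22     10.00
filter rows where discount >= 10:
         cost  discount
product                
Bolt       65     28.00
Cable      69     19.75
Sensor     22     10.00
Taking the mean of column 'cost' gives 52.0.

52.0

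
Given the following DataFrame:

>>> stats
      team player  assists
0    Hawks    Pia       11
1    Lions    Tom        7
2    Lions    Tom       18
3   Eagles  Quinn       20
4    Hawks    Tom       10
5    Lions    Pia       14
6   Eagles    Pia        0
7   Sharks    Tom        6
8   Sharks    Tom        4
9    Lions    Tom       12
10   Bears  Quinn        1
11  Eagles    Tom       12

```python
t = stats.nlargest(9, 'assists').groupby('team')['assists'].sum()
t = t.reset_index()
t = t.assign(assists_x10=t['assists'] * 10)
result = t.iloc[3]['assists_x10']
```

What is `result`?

take 9 rows with largest assists:
      team player  assists
3   Eagles  Quinn       20
2    Lions    Tom       18
5    Lions    Pia       14
9    Lions    Tom       12
11  Eagles    Tom       12
0    Hawks    Pia       11
4    Hawks    Tom       10
1    Lions    Tom        7
7   Sharks    Tom        6
group by team, sum of assists:
team
Eagles    32
Hawks     21
Lions     51
Sharks     6
Name: assists, dtype: int64
reset_index():
     team  assists
0  Eagles       32
1   Hawks       21
2   Lions       51
3  Sharks        6
add column assists_x10 = t['assists'] * 10:
     team  assists  assists_x10
0  Eagles       32          320
1   Hawks       21          210
2   Lions       51          510
3  Sharks        6           60

60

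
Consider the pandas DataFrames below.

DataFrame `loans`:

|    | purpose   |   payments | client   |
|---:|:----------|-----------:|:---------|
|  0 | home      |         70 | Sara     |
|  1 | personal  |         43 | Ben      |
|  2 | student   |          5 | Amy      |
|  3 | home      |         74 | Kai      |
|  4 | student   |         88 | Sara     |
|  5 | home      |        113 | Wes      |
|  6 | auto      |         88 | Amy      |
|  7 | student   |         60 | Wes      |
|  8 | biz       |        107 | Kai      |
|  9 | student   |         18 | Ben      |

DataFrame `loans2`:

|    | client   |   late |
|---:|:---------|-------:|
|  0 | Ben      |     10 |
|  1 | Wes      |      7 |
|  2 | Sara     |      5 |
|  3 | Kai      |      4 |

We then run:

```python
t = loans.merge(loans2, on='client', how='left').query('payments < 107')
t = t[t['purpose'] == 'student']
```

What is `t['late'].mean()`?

7.33333333333

merge on 'client' (how='left') → 10 rows:
    purpose  payments client  late
0      home        70   Sara   5.0
1  personal        43    Ben  10.0
2   student         5    Amy   NaN
3      home        74    Kai   4.0
4   student        88   Sara   5.0
5      home       113    Wes   7.0
6      auto        88    Amy   NaN
7   student        60    Wes   7.0
8       biz       107    Kai   4.0
9   student        18    Ben  10.0
filter rows where payments < 107:
    purpose  payments client  late
0      home        70   Sara   5.0
1  personal        43    Ben  10.0
2   student         5    Amy   NaN
3      home        74    Kai   4.0
4   student        88   Sara   5.0
6      auto        88    Amy   NaN
7   student        60    Wes   7.0
9   student        18    Ben  10.0
filter rows where purpose == 'student':
   purpose  payments client  late
2  student         5    Amy   NaN
4  student        88   Sara   5.0
7  student        60    Wes   7.0
9  student        18    Ben  10.0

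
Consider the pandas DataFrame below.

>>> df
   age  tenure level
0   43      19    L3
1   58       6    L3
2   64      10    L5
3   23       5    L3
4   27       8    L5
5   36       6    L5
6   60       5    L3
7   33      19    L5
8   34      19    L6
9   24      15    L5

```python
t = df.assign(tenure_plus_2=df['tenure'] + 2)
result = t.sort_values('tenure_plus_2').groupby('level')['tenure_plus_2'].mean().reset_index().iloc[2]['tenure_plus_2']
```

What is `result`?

add column tenure_plus_2 = df['tenure'] + 2:
   age  tenure level  tenure_plus_2
0   43      19    L3             21
1   58       6    L3              8
2   64      10    L5             12
3   23       5    L3              7
4   27       8    L5             10
5   36       6    L5              8
6   60       5    L3              7
7   33      19    L5             21
8   34      19    L6             21
9   24      15    L5             17
sort by tenure_plus_2:
   age  tenure level  tenure_plus_2
3   23       5    L3              7
6   60       5    L3              7
1   58       6    L3              8
5   36       6    L5              8
4   27       8    L5             10
2   64      10    L5             12
9   24      15    L5             17
0   43      19    L3             21
7   33      19    L5             21
8   34      19    L6             21
group by level, mean of tenure_plus_2:
level
L3    10.75
L5    13.60
L6    21.00
Name: tenure_plus_2, dtype: float64
reset_index():
  level  tenure_plus_2
0    L3          10.75
1    L5          13.60
2    L6          21.00

21.0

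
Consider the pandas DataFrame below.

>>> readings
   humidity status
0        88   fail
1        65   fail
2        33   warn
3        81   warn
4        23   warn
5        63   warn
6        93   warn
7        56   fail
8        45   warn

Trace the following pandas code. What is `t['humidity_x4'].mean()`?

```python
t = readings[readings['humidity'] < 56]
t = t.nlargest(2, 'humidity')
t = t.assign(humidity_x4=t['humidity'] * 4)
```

156.0

filter rows where humidity < 56:
   humidity status
2        33   warn
4        23   warn
8        45   warn
take 2 rows with largest humidity:
   humidity status
8        45   warn
2        33   warn
add column humidity_x4 = t['humidity'] * 4:
   humidity status  humidity_x4
8        45   warn          180
2        33   warn          132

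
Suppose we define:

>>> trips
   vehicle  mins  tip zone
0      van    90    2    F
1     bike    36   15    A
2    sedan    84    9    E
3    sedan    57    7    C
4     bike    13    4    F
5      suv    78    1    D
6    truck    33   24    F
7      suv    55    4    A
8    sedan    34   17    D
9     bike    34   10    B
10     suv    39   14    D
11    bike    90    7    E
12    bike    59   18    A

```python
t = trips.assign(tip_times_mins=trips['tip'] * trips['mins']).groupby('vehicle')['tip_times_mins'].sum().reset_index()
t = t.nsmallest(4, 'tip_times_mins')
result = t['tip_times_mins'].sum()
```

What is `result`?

3549

add column tip_times_mins = trips['tip'] * trips['mins']:
   vehicle  mins  tip zone  tip_times_mins
0      van    90    2    F             180
1     bike    36   15    A             540
2    sedan    84    9    E             756
3    sedan    57    7    C             399
4     bike    13    4    F              52
5      suv    78    1    D              78
6    truck    33   24    F             792
7      suv    55    4    A             220
8    sedan    34   17    D             578
9     bike    34   10    B             340
10     suv    39   14    D             546
11    bike    90    7    E             630
12    bike    59   18    A            1062
group by vehicle, sum of tip_times_mins:
vehicle
bike     2624
sedan    1733
suv       844
truck     792
van       180
Name: tip_times_mins, dtype: int64
reset_index():
  vehicle  tip_times_mins
0    bike            2624
1   sedan            1733
2     suv             844
3   truck             792
4     van             180
take 4 rows with smallest tip_times_mins:
  vehicle  tip_times_mins
4     van             180
3   truck             792
2     suv             844
1   sedan            1733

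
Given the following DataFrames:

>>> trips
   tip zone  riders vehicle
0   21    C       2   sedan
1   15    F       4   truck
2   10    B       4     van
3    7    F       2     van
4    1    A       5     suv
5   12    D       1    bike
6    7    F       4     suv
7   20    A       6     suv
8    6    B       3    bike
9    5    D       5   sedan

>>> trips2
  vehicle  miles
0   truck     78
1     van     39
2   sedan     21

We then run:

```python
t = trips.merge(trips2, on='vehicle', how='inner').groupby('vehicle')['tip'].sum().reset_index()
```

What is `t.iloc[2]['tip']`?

17

merge on 'vehicle' (how='inner') → 5 rows:
   tip zone  riders vehicle  miles
0   21    C       2   sedan     21
1   15    F       4   truck     78
2   10    B       4     van     39
3    7    F       2     van     39
4    5    D       5   sedan     21
group by vehicle, sum of tip:
vehicle
sedan    26
truck    15
van      17
Name: tip, dtype: int64
reset_index():
  vehicle  tip
0   sedan   26
1   truck   15
2     van   17
value at position 2, column 'tip' → 17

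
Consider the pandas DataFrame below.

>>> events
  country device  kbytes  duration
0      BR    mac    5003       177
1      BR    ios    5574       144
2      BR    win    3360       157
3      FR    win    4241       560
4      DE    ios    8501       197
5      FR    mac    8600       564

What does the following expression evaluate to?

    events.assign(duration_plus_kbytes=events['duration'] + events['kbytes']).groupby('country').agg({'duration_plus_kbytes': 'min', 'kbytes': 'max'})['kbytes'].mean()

add column duration_plus_kbytes = events['duration'] + events['kbytes']:
  country device  kbytes  duration  duration_plus_kbytes
0      BR    mac    5003       177                  5180
1      BR    ios    5574       144                  5718
2      BR    win    3360       157                  3517
3      FR    win    4241       560                  4801
4      DE    ios    8501       197                  8698
5      FR    mac    8600       564                  9164
group by country: min(duration_plus_kbytes), max(kbytes):
         duration_plus_kbytes  kbytes
country                              
BR                       3517    5574
DE                       8698    8501
FR                       4801    8600

7558.33333333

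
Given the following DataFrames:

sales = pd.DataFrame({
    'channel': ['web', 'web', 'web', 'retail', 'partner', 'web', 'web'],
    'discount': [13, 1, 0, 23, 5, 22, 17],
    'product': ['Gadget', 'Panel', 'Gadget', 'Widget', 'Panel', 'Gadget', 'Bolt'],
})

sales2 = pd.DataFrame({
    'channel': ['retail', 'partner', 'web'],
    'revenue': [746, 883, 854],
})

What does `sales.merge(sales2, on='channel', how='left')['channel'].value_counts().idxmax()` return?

web

merge on 'channel' (how='left') → 7 rows:
   channel  discount product  revenue
0      web        13  Gadget      854
1      web         1   Panel      854
2      web         0  Gadget      854
3   retail        23  Widget      746
4  partner         5   Panel      883
5      web        22  Gadget      854
6      web        17    Bolt      854
value_counts of channel:
channel
web        5
retail     1
partner    1
Name: count, dtype: int64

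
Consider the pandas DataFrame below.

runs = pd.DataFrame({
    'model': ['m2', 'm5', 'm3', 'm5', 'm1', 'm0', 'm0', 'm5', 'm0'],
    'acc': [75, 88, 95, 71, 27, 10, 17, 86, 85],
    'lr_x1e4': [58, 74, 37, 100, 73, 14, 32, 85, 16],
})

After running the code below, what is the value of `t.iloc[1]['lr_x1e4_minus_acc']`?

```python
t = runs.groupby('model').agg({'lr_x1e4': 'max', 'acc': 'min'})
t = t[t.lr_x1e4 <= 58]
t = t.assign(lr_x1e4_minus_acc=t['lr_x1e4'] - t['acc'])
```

-17

group by model: max(lr_x1e4), min(acc):
       lr_x1e4  acc
model              
m0          32   10
m1          73   27
m2          58   75
m3          37   95
m5         100   71
filter rows where lr_x1e4 <= 58:
       lr_x1e4  acc
model              
m0          32   10
m2          58   75
m3          37   95
add column lr_x1e4_minus_acc = t['lr_x1e4'] - t['acc']:
       lr_x1e4  acc  lr_x1e4_minus_acc
model                                 
m0          32   10                 22
m2          58   75                -17
m3          37   95                -58
value at position 1, column 'lr_x1e4_minus_acc' → -17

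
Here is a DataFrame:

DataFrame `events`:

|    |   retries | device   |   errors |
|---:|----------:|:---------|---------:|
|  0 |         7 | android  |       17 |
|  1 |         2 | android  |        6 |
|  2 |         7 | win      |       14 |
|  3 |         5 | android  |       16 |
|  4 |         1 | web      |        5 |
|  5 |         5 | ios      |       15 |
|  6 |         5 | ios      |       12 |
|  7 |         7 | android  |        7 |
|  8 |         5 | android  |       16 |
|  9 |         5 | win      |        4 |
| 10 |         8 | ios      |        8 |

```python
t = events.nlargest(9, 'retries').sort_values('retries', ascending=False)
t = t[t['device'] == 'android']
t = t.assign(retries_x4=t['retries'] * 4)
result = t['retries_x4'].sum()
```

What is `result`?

take 9 rows with largest retries:
    retries   device  errors
10        8      ios       8
0         7  android      17
2         7      win      14
7         7  android       7
3         5  android      16
5         5      ios      15
6         5      ios      12
8         5  android      16
9         5      win       4
sort by retries descending:
    retries   device  errors
10        8      ios       8
0         7  android      17
2         7      win      14
7         7  android       7
3         5  android      16
5         5      ios      15
6         5      ios      12
8         5  android      16
9         5      win       4
filter rows where device == 'android':
   retries   device  errors
0        7  android      17
7        7  android       7
3        5  android      16
8        5  android      16
add column retries_x4 = t['retries'] * 4:
   retries   device  errors  retries_x4
0        7  android      17          28
7        7  android       7          28
3        5  android      16          20
8        5  android      16          20

96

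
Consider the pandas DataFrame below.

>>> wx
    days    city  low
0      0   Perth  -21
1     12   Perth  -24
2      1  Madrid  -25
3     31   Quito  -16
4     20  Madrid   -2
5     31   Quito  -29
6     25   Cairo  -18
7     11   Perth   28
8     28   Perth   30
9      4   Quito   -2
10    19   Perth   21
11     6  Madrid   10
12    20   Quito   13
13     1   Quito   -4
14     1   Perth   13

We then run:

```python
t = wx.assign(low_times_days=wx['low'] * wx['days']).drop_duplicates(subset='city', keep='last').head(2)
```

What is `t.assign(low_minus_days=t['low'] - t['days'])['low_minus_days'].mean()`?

-19.5

add column low_times_days = wx['low'] * wx['days']:
    days    city  low  low_times_days
0      0   Perth  -21               0
1     12   Perth  -24            -288
2      1  Madrid  -25             -25
3     31   Quito  -16            -496
4     20  Madrid   -2             -40
5     31   Quito  -29            -899
6     25   Cairo  -18            -450
7     11   Perth   28             308
8     28   Perth   30             840
9      4   Quito   -2              -8
10    19   Perth   21             399
11     6  Madrid   10              60
12    20   Quito   13             260
13     1   Quito   -4              -4
14     1   Perth   13              13
drop duplicate city (keep=last):
    days    city  low  low_times_days
6     25   Cairo  -18            -450
11     6  Madrid   10              60
13     1   Quito   -4              -4
14     1   Perth   13              13
take first 2 rows:
    days    city  low  low_times_days
6     25   Cairo  -18            -450
11     6  Madrid   10              60
add column low_minus_days = t['low'] - t['days']:
    days    city  low  low_times_days  low_minus_days
6     25   Cairo  -18            -450             -43
11     6  Madrid   10              60               4
So mean() = -19.5.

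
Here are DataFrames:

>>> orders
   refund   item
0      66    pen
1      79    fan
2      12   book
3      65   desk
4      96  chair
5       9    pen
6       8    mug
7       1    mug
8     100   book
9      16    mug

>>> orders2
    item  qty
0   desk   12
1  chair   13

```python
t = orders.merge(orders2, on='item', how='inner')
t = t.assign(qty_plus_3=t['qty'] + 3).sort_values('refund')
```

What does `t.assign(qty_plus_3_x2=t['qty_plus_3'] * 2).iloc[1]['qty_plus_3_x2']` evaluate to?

32

merge on 'item' (how='inner') → 2 rows:
   refund   item  qty
0      65   desk   12
1      96  chair   13
add column qty_plus_3 = t['qty'] + 3:
   refund   item  qty  qty_plus_3
0      65   desk   12          15
1      96  chair   13          16
sort by refund:
   refund   item  qty  qty_plus_3
0      65   desk   12          15
1      96  chair   13          16
add column qty_plus_3_x2 = t['qty_plus_3'] * 2:
   refund   item  qty  qty_plus_3  qty_plus_3_x2
0      65   desk   12          15             30
1      96  chair   13          16             32
Then the value at position 1, column 'qty_plus_3_x2': 32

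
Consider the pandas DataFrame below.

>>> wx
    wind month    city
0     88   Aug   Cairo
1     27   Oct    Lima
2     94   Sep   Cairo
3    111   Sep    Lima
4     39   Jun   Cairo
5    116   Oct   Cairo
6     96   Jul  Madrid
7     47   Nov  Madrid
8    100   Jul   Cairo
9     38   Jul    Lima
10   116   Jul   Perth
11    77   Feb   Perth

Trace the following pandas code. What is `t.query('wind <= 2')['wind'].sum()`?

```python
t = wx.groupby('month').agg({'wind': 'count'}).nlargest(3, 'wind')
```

4

group by month, count of wind:
       wind
month      
Aug       1
Feb       1
Jul       4
Jun       1
Nov       1
Oct       2
Sep       2
take 3 rows with largest wind:
       wind
month      
Jul       4
Oct       2
Sep       2
filter rows where wind <= 2:
       wind
month      
Oct       2
Sep       2
Then the sum of column 'wind': 4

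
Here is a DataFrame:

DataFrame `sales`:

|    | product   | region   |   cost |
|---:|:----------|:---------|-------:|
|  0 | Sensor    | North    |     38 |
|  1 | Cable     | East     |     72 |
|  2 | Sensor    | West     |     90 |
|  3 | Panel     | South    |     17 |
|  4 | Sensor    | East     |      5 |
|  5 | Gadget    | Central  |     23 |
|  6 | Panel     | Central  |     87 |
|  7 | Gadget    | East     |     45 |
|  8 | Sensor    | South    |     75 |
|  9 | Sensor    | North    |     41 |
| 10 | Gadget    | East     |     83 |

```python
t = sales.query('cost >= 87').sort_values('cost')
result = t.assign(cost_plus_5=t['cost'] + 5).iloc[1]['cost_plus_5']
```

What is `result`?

filter rows where cost >= 87:
  product   region  cost
2  Sensor     West    90
6   Panel  Central    87
sort by cost:
  product   region  cost
6   Panel  Central    87
2  Sensor     West    90
add column cost_plus_5 = t['cost'] + 5:
  product   region  cost  cost_plus_5
6   Panel  Central    87           92
2  Sensor     West    90           95
Reading off the value at position 1, column 'cost_plus_5', we get 95.

95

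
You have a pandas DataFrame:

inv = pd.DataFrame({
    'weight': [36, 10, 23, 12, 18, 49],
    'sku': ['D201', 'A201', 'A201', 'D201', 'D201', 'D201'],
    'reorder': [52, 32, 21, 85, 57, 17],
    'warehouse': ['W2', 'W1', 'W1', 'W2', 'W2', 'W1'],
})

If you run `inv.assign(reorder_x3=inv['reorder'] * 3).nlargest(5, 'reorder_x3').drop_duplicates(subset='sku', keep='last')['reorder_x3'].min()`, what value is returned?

add column reorder_x3 = inv['reorder'] * 3:
   weight   sku  reorder warehouse  reorder_x3
0      36  D201       52        W2         156
1      10  A201       32        W1          96
2      23  A201       21        W1          63
3      12  D201       85        W2         255
4      18  D201       57        W2         171
5      49  D201       17        W1          51
take 5 rows with largest reorder_x3:
   weight   sku  reorder warehouse  reorder_x3
3      12  D201       85        W2         255
4      18  D201       57        W2         171
0      36  D201       52        W2         156
1      10  A201       32        W1          96
2      23  A201       21        W1          63
drop duplicate sku (keep=last):
   weight   sku  reorder warehouse  reorder_x3
0      36  D201       52        W2         156
2      23  A201       21        W1          63
Reading off the min of column 'reorder_x3', we get 63.

63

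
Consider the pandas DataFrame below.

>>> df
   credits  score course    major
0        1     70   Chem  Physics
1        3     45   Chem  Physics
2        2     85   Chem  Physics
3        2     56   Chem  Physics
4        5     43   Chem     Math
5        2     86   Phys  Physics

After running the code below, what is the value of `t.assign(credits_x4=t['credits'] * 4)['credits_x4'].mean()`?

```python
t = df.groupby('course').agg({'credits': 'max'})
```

14.0

group by course, max of credits:
        credits
course         
Chem          5
Phys          2
add column credits_x4 = t['credits'] * 4:
        credits  credits_x4
course                     
Chem          5          20
Phys          2           8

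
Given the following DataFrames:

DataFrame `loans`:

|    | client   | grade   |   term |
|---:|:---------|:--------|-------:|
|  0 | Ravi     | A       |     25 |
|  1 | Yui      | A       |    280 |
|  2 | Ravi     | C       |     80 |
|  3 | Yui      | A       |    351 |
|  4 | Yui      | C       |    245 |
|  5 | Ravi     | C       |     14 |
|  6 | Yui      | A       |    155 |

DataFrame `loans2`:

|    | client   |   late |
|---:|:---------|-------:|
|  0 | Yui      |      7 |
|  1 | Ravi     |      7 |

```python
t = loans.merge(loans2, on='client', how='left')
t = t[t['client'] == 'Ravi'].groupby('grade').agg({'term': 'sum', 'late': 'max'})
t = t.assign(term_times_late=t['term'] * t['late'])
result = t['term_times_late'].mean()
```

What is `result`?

merge on 'client' (how='left') → 7 rows:
  client grade  term  late
0   Ravi     A    25     7
1    Yui     A   280     7
2   Ravi     C    80     7
3    Yui     A   351     7
4    Yui     C   245     7
5   Ravi     C    14     7
6    Yui     A   155     7
filter rows where client == 'Ravi':
  client grade  term  late
0   Ravi     A    25     7
2   Ravi     C    80     7
5   Ravi     C    14     7
group by grade: sum(term), max(late):
       term  late
grade            
A        25     7
C        94     7
add column term_times_late = t['term'] * t['late']:
       term  late  term_times_late
grade                             
A        25     7              175
C        94     7              658

416.5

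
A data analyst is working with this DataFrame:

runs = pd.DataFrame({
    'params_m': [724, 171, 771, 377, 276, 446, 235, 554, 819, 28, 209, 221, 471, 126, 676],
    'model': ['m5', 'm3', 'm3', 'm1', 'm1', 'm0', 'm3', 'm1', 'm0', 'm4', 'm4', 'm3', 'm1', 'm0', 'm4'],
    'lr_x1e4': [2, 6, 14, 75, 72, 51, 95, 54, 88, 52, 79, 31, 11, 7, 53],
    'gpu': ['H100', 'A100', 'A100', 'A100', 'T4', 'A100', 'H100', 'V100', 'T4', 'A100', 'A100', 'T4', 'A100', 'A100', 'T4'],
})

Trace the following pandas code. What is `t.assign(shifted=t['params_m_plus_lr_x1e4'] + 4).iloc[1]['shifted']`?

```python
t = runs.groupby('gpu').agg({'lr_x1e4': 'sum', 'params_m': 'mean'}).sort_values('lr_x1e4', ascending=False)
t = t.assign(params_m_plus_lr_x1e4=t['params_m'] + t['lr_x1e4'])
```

746.0

group by gpu: sum(lr_x1e4), mean(params_m):
      lr_x1e4  params_m
gpu                    
A100      295   324.875
H100       97   479.500
T4        244   498.000
V100       54   554.000
sort by lr_x1e4 descending:
      lr_x1e4  params_m
gpu                    
A100      295   324.875
T4        244   498.000
H100       97   479.500
V100       54   554.000
add column params_m_plus_lr_x1e4 = t['params_m'] + t['lr_x1e4']:
      lr_x1e4  params_m  params_m_plus_lr_x1e4
gpu                                           
A100      295   324.875                619.875
T4        244   498.000                742.000
H100       97   479.500                576.500
V100       54   554.000                608.000
add column shifted = t['params_m_plus_lr_x1e4'] + 4:
      lr_x1e4  params_m  params_m_plus_lr_x1e4  shifted
gpu                                                    
A100      295   324.875                619.875  623.875
T4        244   498.000                742.000  746.000
H100       97   479.500                576.500  580.500
V100       54   554.000                608.000  612.000
value at position 1, column 'shifted' → 746.0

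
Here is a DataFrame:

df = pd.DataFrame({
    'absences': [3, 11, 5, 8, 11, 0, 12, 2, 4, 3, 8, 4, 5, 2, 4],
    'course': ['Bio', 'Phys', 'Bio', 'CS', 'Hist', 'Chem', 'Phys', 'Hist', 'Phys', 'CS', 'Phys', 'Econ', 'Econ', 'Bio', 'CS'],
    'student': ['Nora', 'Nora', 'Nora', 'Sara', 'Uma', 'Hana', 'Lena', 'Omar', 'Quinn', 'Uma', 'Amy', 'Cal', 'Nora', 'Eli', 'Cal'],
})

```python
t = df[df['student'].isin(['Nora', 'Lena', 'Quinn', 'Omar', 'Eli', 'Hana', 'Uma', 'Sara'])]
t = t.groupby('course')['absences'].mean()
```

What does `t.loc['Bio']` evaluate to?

filter rows where student in ['Nora', 'Lena', 'Quinn', 'Omar', 'Eli', 'Hana', 'Uma', 'Sara']:
    absences course student
0          3    Bio    Nora
1         11   Phys    Nora
2          5    Bio    Nora
3          8     CS    Sara
4         11   Hist     Uma
5          0   Chem    Hana
6         12   Phys    Lena
7          2   Hist    Omar
8          4   Phys   Quinn
9          3     CS     Uma
12         5   Econ    Nora
13         2    Bio     Eli
group by course, mean of absences:
course
Bio     3.333333
CS      5.500000
Chem    0.000000
Econ    5.000000
Hist    6.500000
Phys    9.000000
Name: absences, dtype: float64

3.33333333333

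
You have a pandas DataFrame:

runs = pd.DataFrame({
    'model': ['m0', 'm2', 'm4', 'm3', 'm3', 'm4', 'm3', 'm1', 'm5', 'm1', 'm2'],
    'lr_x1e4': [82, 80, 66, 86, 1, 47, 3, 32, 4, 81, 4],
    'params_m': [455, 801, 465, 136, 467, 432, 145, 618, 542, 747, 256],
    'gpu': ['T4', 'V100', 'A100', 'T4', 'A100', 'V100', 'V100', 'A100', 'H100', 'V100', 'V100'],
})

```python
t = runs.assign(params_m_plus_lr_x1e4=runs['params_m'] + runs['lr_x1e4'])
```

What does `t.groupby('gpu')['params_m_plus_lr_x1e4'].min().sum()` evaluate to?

1384

add column params_m_plus_lr_x1e4 = runs['params_m'] + runs['lr_x1e4']:
   model  lr_x1e4  params_m   gpu  params_m_plus_lr_x1e4
0     m0       82       455    T4                    537
1     m2       80       801  V100                    881
2     m4       66       465  A100                    531
3     m3       86       136    T4                    222
4     m3        1       467  A100                    468
5     m4       47       432  V100                    479
6     m3        3       145  V100                    148
7     m1       32       618  A100                    650
8     m5        4       542  H100                    546
9     m1       81       747  V100                    828
10    m2        4       256  V100                    260
group by gpu, min of params_m_plus_lr_x1e4:
gpu
A100    468
H100    546
T4      222
V100    148
Name: params_m_plus_lr_x1e4, dtype: int64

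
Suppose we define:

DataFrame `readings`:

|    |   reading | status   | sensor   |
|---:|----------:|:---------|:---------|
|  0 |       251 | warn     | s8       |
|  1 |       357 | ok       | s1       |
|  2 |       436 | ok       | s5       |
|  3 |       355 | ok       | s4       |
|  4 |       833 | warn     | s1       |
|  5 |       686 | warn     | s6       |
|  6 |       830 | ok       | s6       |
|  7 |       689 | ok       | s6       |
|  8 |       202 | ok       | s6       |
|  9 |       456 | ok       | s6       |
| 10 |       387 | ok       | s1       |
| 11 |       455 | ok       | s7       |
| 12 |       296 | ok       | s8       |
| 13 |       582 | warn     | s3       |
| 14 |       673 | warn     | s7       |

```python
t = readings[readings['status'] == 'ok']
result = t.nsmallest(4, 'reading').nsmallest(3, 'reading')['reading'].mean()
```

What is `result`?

284.333333333

filter rows where status == 'ok':
    reading status sensor
1       357     ok     s1
2       436     ok     s5
3       355     ok     s4
6       830     ok     s6
7       689     ok     s6
8       202     ok     s6
9       456     ok     s6
10      387     ok     s1
11      455     ok     s7
12      296     ok     s8
take 4 rows with smallest reading:
    reading status sensor
8       202     ok     s6
12      296     ok     s8
3       355     ok     s4
1       357     ok     s1
take 3 rows with smallest reading:
    reading status sensor
8       202     ok     s6
12      296     ok     s8
3       355     ok     s4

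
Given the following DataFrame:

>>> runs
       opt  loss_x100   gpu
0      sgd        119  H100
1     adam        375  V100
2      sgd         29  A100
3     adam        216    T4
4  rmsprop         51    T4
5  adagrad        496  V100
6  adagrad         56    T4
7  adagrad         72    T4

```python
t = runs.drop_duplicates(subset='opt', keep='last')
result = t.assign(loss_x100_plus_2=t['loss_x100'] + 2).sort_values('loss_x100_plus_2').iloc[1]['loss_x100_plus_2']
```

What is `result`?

53

drop duplicate opt (keep=last):
       opt  loss_x100   gpu
2      sgd         29  A100
3     adam        216    T4
4  rmsprop         51    T4
7  adagrad         72    T4
add column loss_x100_plus_2 = t['loss_x100'] + 2:
       opt  loss_x100   gpu  loss_x100_plus_2
2      sgd         29  A100                31
3     adam        216    T4               218
4  rmsprop         51    T4                53
7  adagrad         72    T4                74
sort by loss_x100_plus_2:
       opt  loss_x100   gpu  loss_x100_plus_2
2      sgd         29  A100                31
4  rmsprop         51    T4                53
7  adagrad         72    T4                74
3     adam        216    T4               218
value at position 1, column 'loss_x100_plus_2' → 53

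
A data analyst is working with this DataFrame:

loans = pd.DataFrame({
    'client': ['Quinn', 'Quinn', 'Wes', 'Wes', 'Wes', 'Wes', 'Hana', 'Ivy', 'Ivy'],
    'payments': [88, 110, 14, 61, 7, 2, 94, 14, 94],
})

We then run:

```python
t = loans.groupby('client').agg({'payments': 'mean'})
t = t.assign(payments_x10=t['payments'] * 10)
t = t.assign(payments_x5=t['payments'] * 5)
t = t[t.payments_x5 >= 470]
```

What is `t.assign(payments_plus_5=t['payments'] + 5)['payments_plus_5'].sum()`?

203.0

group by client, mean of payments:
        payments
client          
Hana        94.0
Ivy         54.0
Quinn       99.0
Wes         21.0
add column payments_x10 = t['payments'] * 10:
        payments  payments_x10
client                        
Hana        94.0         940.0
Ivy         54.0         540.0
Quinn       99.0         990.0
Wes         21.0         210.0
add column payments_x5 = t['payments'] * 5:
        payments  payments_x10  payments_x5
client                                     
Hana        94.0         940.0        470.0
Ivy         54.0         540.0        270.0
Quinn       99.0         990.0        495.0
Wes         21.0         210.0        105.0
filter rows where payments_x5 >= 470:
        payments  payments_x10  payments_x5
client                                     
Hana        94.0         940.0        470.0
Quinn       99.0         990.0        495.0
add column payments_plus_5 = t['payments'] + 5:
        payments  payments_x10  payments_x5  payments_plus_5
client                                                      
Hana        94.0         940.0        470.0             99.0
Quinn       99.0         990.0        495.0            104.0
Finally, sum of column 'payments_plus_5' = 203.0.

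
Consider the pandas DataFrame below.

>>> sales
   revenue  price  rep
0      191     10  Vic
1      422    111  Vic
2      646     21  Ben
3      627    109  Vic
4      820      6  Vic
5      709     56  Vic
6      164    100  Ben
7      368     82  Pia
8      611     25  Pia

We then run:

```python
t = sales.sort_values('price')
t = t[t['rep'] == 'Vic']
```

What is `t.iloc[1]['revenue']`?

sort by price:
   revenue  price  rep
4      820      6  Vic
0      191     10  Vic
2      646     21  Ben
8      611     25  Pia
5      709     56  Vic
7      368     82  Pia
6      164    100  Ben
3      627    109  Vic
1      422    111  Vic
filter rows where rep == 'Vic':
   revenue  price  rep
4      820      6  Vic
0      191     10  Vic
5      709     56  Vic
3      627    109  Vic
1      422    111  Vic
Then the value at position 1, column 'revenue': 191

191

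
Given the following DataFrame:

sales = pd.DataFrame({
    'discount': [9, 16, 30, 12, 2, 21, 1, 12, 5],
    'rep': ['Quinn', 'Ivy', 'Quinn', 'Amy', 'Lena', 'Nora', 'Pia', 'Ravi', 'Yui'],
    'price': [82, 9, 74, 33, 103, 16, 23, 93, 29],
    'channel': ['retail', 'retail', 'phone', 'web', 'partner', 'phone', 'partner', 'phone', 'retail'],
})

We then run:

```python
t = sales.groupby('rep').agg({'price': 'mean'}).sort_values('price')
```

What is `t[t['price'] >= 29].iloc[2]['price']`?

78.0

group by rep, mean of price:
       price
rep         
Amy     33.0
Ivy      9.0
Lena   103.0
Nora    16.0
Pia     23.0
Quinn   78.0
Ravi    93.0
Yui     29.0
sort by price:
       price
rep         
Ivy      9.0
Nora    16.0
Pia     23.0
Yui     29.0
Amy     33.0
Quinn   78.0
Ravi    93.0
Lena   103.0
filter rows where price >= 29:
       price
rep         
Yui     29.0
Amy     33.0
Quinn   78.0
Ravi    93.0
Lena   103.0
Reading off the value at position 2, column 'price', we get 78.0.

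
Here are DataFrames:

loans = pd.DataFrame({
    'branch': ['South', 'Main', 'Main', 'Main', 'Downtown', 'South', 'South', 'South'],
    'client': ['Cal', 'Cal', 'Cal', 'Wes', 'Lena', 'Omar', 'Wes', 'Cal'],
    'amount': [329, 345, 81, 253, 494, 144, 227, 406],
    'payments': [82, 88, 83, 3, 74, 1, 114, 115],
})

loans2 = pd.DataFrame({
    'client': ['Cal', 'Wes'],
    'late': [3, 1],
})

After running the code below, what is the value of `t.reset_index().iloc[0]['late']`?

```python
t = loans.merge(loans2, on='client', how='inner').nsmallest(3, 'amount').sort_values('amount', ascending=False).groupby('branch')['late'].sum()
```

4

merge on 'client' (how='inner') → 6 rows:
  branch client  amount  payments  late
0  South    Cal     329        82     3
1   Main    Cal     345        88     3
2   Main    Cal      81        83     3
3   Main    Wes     253         3     1
4  South    Wes     227       114     1
5  South    Cal     406       115     3
take 3 rows with smallest amount:
  branch client  amount  payments  late
2   Main    Cal      81        83     3
4  South    Wes     227       114     1
3   Main    Wes     253         3     1
sort by amount descending:
  branch client  amount  payments  late
3   Main    Wes     253         3     1
4  South    Wes     227       114     1
2   Main    Cal      81        83     3
group by branch, sum of late:
branch
Main     4
South    1
Name: late, dtype: int64
reset_index():
  branch  late
0   Main     4
1  South     1
Finally, value at position 0, column 'late' = 4.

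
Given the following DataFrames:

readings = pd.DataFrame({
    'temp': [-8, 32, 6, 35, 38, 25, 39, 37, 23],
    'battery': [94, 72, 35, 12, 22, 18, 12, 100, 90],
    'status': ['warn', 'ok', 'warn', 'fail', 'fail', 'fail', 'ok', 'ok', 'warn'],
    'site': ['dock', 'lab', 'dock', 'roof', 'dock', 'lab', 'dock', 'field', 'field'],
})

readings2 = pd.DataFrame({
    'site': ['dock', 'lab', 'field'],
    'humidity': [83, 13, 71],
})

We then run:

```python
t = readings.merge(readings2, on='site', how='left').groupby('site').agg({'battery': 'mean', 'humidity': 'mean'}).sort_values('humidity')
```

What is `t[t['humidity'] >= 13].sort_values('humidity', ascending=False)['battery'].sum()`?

180.75

merge on 'site' (how='left') → 9 rows:
   temp  battery status   site  humidity
0    -8       94   warn   dock      83.0
1    32       72     ok    lab      13.0
2     6       35   warn   dock      83.0
3    35       12   fail   roof       NaN
4    38       22   fail   dock      83.0
5    25       18   fail    lab      13.0
6    39       12     ok   dock      83.0
7    37      100     ok  field      71.0
8    23       90   warn  field      71.0
group by site: mean(battery), mean(humidity):
       battery  humidity
site                    
dock     40.75      83.0
field    95.00      71.0
lab      45.00      13.0
roof     12.00       NaN
sort by humidity:
       battery  humidity
site                    
lab      45.00      13.0
field    95.00      71.0
dock     40.75      83.0
roof     12.00       NaN
filter rows where humidity >= 13:
       battery  humidity
site                    
lab      45.00      13.0
field    95.00      71.0
dock     40.75      83.0
sort by humidity descending:
       battery  humidity
site                    
dock     40.75      83.0
field    95.00      71.0
lab      45.00      13.0
Reading off the sum of column 'battery', we get 180.75.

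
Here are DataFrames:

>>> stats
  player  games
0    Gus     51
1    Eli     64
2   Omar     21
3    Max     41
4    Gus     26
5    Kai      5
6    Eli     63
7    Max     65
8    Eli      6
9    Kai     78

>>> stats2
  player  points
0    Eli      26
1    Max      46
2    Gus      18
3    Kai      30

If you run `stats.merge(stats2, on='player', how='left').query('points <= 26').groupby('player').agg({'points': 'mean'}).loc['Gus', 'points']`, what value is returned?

18.0

merge on 'player' (how='left') → 10 rows:
  player  games  points
0    Gus     51    18.0
1    Eli     64    26.0
2   Omar     21     NaN
3    Max     41    46.0
4    Gus     26    18.0
5    Kai      5    30.0
6    Eli     63    26.0
7    Max     65    46.0
8    Eli      6    26.0
9    Kai     78    30.0
filter rows where points <= 26:
  player  games  points
0    Gus     51    18.0
1    Eli     64    26.0
4    Gus     26    18.0
6    Eli     63    26.0
8    Eli      6    26.0
group by player, mean of points:
        points
player        
Eli       26.0
Gus       18.0
Hence 18.0.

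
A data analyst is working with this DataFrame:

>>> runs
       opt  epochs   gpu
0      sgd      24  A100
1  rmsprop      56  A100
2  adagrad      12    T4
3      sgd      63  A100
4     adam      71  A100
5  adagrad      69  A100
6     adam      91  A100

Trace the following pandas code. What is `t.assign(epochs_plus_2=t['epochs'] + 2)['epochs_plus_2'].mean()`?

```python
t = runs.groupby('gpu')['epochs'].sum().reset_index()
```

group by gpu, sum of epochs:
gpu
A100    374
T4       12
Name: epochs, dtype: int64
reset_index():
    gpu  epochs
0  A100     374
1    T4      12
add column epochs_plus_2 = t['epochs'] + 2:
    gpu  epochs  epochs_plus_2
0  A100     374            376
1    T4      12             14
So mean() = 195.0.

195.0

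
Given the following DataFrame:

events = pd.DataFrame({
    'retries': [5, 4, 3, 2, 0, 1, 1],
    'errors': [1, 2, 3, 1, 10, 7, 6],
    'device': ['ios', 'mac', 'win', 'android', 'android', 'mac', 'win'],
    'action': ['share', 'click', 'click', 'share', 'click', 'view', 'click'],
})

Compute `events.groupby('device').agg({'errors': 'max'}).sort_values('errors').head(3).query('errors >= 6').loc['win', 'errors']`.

6

group by device, max of errors:
         errors
device         
android      10
ios           1
mac           7
win           6
sort by errors:
         errors
device         
ios           1
win           6
mac           7
android      10
take first 3 rows:
        errors
device        
ios          1
win          6
mac          7
filter rows where errors >= 6:
        errors
device        
win          6
mac          7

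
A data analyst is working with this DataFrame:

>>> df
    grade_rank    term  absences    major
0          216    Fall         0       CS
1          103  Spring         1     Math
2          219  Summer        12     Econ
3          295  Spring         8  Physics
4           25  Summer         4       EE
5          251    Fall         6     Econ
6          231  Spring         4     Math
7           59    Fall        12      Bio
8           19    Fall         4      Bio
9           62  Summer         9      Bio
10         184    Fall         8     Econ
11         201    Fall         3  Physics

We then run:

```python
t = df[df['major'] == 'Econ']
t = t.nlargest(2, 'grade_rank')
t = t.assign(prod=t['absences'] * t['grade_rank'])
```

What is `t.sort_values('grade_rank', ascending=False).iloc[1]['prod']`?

2628

filter rows where major == 'Econ':
    grade_rank    term  absences major
2          219  Summer        12  Econ
5          251    Fall         6  Econ
10         184    Fall         8  Econ
take 2 rows with largest grade_rank:
   grade_rank    term  absences major
5         251    Fall         6  Econ
2         219  Summer        12  Econ
add column prod = t['absences'] * t['grade_rank']:
   grade_rank    term  absences major  prod
5         251    Fall         6  Econ  1506
2         219  Summer        12  Econ  2628
sort by grade_rank descending:
   grade_rank    term  absences major  prod
5         251    Fall         6  Econ  1506
2         219  Summer        12  Econ  2628
value at position 1, column 'prod' → 2628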